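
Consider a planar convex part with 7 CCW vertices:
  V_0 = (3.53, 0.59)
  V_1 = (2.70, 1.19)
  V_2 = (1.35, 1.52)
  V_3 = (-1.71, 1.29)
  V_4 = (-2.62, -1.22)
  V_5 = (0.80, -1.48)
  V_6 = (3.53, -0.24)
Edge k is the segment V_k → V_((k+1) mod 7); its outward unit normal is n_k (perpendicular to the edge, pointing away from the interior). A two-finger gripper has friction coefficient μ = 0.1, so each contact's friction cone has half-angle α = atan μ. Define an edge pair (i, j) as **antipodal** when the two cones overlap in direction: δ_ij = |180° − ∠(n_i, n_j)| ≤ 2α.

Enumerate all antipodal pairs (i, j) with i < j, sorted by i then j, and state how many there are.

α = atan 0.1 = 5.71°;  2α = 11.42°
n_0 = (+0.5858, +0.8104)
n_1 = (+0.2375, +0.9714)
n_2 = (-0.0750, +0.9972)
n_3 = (-0.9401, +0.3408)
n_4 = (-0.0758, -0.9971)
n_5 = (+0.4136, -0.9105)
n_6 = (+1.0000, -0.0000)
  (0,1): δ = 157.87°  ·
  (0,2): δ = 139.84°  ·
  (0,3): δ = 74.07°  ·
  (0,4): δ = 31.52°  ·
  (0,5): δ = 60.29°  ·
  (0,6): δ = 125.86°  ·
  (1,2): δ = 161.97°  ·
  (1,3): δ = 96.19°  ·
  (1,4): δ = 9.39°  ✓
  (1,5): δ = 38.16°  ·
  (1,6): δ = 103.74°  ·
  (2,3): δ = 114.23°  ·
  (2,4): δ = 8.65°  ✓
  (2,5): δ = 20.13°  ·
  (2,6): δ = 85.70°  ·
  (3,4): δ = 74.42°  ·
  (3,5): δ = 45.64°  ·
  (3,6): δ = 19.93°  ·
  (4,5): δ = 151.22°  ·
  (4,6): δ = 85.65°  ·
  (5,6): δ = 114.43°  ·
antipodal pairs: 2

count = 2; pairs: (1,4), (2,4)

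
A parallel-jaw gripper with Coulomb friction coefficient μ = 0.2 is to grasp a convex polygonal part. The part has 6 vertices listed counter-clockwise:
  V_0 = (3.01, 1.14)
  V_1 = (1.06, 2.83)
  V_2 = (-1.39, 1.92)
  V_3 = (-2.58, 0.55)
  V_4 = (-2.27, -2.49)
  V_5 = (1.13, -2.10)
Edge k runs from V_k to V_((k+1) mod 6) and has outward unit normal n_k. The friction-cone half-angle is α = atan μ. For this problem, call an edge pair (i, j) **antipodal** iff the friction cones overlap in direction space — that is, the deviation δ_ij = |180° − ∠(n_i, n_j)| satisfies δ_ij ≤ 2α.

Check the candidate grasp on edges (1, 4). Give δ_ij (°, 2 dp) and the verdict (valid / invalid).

δ = 13.83°, valid

α = atan 0.2 = 11.31°;  2α = 22.62°
edge 1: e_1 = (-2.45, -0.91);  n_1 = (-0.3482, +0.9374)
edge 4: e_4 = (+3.40, +0.39);  n_4 = (+0.1140, -0.9935)
∠(n_1, n_4) = 166.17°
δ = |180° − 166.17°| = 13.83°
13.83° ≤ 2α = 22.62°  →  valid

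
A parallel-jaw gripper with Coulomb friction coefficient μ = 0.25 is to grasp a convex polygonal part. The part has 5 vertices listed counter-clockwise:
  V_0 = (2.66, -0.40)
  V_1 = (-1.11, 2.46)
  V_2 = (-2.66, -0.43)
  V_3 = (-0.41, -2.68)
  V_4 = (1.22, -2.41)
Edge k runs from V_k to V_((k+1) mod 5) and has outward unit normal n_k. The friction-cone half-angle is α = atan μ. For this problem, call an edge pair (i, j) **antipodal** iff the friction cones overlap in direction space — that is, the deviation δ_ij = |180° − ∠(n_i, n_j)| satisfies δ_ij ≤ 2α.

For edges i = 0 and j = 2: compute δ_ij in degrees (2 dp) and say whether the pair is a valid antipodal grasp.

δ = 7.82°, valid

α = atan 0.25 = 14.04°;  2α = 28.07°
edge 0: e_0 = (-3.77, +2.86);  n_0 = (+0.6044, +0.7967)
edge 2: e_2 = (+2.25, -2.25);  n_2 = (-0.7071, -0.7071)
∠(n_0, n_2) = 172.18°
δ = |180° − 172.18°| = 7.82°
7.82° ≤ 2α = 28.07°  →  valid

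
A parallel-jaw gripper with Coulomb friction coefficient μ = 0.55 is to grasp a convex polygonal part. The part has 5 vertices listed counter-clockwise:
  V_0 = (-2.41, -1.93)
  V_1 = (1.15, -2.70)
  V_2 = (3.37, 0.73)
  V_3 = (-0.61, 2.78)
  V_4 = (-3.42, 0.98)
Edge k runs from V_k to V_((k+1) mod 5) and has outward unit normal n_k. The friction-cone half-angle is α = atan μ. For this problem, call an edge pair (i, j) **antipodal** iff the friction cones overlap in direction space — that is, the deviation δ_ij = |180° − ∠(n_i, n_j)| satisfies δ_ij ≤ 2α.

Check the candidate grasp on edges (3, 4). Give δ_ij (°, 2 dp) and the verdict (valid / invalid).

α = atan 0.55 = 28.81°;  2α = 57.62°
edge 3: e_3 = (-2.81, -1.80);  n_3 = (-0.5394, +0.8421)
edge 4: e_4 = (+1.01, -2.91);  n_4 = (-0.9447, -0.3279)
∠(n_3, n_4) = 76.50°
δ = |180° − 76.50°| = 103.50°
103.50° > 2α = 57.62°  →  invalid

δ = 103.50°, invalid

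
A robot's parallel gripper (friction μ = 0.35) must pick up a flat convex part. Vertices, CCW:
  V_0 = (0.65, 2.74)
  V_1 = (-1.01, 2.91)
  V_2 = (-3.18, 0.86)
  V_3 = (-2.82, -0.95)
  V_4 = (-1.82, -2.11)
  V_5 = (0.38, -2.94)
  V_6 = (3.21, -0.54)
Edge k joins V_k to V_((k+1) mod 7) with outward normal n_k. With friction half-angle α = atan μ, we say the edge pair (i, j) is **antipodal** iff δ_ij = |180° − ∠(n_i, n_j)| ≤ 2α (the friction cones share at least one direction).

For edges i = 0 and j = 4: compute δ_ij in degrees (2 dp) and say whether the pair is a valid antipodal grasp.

α = atan 0.35 = 19.29°;  2α = 38.58°
edge 0: e_0 = (-1.66, +0.17);  n_0 = (+0.1019, +0.9948)
edge 4: e_4 = (+2.20, -0.83);  n_4 = (-0.3530, -0.9356)
∠(n_0, n_4) = 165.18°
δ = |180° − 165.18°| = 14.82°
14.82° ≤ 2α = 38.58°  →  valid

δ = 14.82°, valid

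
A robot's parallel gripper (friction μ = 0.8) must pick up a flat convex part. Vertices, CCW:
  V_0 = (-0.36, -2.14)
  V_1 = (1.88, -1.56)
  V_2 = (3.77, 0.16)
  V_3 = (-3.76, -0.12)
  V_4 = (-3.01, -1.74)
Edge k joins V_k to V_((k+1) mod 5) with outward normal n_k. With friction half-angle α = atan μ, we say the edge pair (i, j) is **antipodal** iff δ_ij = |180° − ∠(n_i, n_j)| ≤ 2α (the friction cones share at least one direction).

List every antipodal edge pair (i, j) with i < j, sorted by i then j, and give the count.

count = 5; pairs: (0,2), (1,2), (1,3), (2,3), (2,4)

α = atan 0.8 = 38.66°;  2α = 77.32°
n_0 = (+0.2507, -0.9681)
n_1 = (+0.6731, -0.7396)
n_2 = (-0.0372, +0.9993)
n_3 = (-0.9075, -0.4201)
n_4 = (-0.1493, -0.9888)
  (0,1): δ = 152.21°  ·
  (0,2): δ = 12.39°  ✓
  (0,3): δ = 100.33°  ·
  (0,4): δ = 156.90°  ·
  (1,2): δ = 40.17°  ✓
  (1,3): δ = 72.54°  ✓
  (1,4): δ = 129.11°  ·
  (2,3): δ = 67.29°  ✓
  (2,4): δ = 10.71°  ✓
  (3,4): δ = 123.43°  ·
antipodal pairs: 5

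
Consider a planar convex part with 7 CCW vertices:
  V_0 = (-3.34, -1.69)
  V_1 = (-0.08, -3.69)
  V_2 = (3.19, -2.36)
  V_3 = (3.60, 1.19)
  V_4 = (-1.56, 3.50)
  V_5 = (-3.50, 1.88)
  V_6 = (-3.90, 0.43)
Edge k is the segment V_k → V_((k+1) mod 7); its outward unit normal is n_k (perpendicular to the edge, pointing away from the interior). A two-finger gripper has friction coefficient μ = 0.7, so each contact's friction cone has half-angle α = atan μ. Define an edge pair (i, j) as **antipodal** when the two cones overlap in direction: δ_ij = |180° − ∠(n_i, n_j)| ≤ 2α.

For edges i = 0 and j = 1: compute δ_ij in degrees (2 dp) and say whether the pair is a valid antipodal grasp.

δ = 126.34°, invalid

α = atan 0.7 = 34.99°;  2α = 69.98°
edge 0: e_0 = (+3.26, -2.00);  n_0 = (-0.5229, -0.8524)
edge 1: e_1 = (+3.27, +1.33);  n_1 = (+0.3768, -0.9263)
∠(n_0, n_1) = 53.66°
δ = |180° − 53.66°| = 126.34°
126.34° > 2α = 69.98°  →  invalid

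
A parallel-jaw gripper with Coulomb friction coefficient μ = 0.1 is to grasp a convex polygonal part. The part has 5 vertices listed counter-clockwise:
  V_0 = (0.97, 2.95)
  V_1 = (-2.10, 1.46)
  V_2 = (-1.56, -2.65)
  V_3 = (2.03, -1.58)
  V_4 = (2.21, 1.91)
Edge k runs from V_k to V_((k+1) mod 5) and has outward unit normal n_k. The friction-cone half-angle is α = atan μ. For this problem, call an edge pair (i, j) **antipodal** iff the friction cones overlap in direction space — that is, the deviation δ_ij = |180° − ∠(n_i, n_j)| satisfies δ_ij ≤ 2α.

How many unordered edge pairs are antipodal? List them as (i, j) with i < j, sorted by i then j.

count = 2; pairs: (0,2), (1,3)

α = atan 0.1 = 5.71°;  2α = 11.42°
n_0 = (-0.4366, +0.8996)
n_1 = (-0.9915, -0.1303)
n_2 = (+0.2856, -0.9583)
n_3 = (+0.9987, -0.0515)
n_4 = (+0.6426, +0.7662)
  (0,1): δ = 108.40°  ·
  (0,2): δ = 9.29°  ✓
  (0,3): δ = 61.16°  ·
  (0,4): δ = 114.12°  ·
  (1,2): δ = 80.89°  ·
  (1,3): δ = 10.44°  ✓
  (1,4): δ = 42.53°  ·
  (2,3): δ = 109.55°  ·
  (2,4): δ = 56.58°  ·
  (3,4): δ = 127.03°  ·
antipodal pairs: 2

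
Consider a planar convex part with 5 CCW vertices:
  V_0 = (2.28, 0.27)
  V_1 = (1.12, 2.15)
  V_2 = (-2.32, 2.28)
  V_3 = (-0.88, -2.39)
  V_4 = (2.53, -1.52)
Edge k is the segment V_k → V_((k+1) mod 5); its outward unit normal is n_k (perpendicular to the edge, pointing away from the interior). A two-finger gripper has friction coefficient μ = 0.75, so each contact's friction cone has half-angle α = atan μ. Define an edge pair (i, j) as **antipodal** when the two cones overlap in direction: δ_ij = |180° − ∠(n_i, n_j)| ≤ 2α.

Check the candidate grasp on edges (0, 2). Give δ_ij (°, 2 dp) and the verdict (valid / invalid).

α = atan 0.75 = 36.87°;  2α = 73.74°
edge 0: e_0 = (-1.16, +1.88);  n_0 = (+0.8510, +0.5251)
edge 2: e_2 = (+1.44, -4.67);  n_2 = (-0.9556, -0.2947)
∠(n_0, n_2) = 165.46°
δ = |180° − 165.46°| = 14.54°
14.54° ≤ 2α = 73.74°  →  valid

δ = 14.54°, valid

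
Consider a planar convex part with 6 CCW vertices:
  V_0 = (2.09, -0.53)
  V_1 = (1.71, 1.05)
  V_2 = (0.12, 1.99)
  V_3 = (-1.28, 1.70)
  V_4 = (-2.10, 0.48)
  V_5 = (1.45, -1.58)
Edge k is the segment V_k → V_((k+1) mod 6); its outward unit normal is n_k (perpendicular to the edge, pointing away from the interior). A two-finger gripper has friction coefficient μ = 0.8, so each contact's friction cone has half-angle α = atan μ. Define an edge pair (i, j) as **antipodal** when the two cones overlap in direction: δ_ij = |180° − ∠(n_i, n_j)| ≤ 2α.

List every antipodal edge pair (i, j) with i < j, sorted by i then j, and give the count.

count = 6; pairs: (0,3), (0,4), (1,4), (2,4), (2,5), (3,5)

α = atan 0.8 = 38.66°;  2α = 77.32°
n_0 = (+0.9723, +0.2338)
n_1 = (+0.5089, +0.8608)
n_2 = (-0.2028, +0.9792)
n_3 = (-0.8300, +0.5578)
n_4 = (-0.5019, -0.8649)
n_5 = (+0.8539, -0.5205)
  (0,1): δ = 134.11°  ·
  (0,2): δ = 91.82°  ·
  (0,3): δ = 47.43°  ✓
  (0,4): δ = 46.35°  ✓
  (0,5): δ = 135.11°  ·
  (1,2): δ = 137.71°  ·
  (1,3): δ = 93.31°  ·
  (1,4): δ = 0.47°  ✓
  (1,5): δ = 89.23°  ·
  (2,3): δ = 135.61°  ·
  (2,4): δ = 41.83°  ✓
  (2,5): δ = 46.93°  ✓
  (3,4): δ = 86.22°  ·
  (3,5): δ = 2.54°  ✓
  (4,5): δ = 91.24°  ·
antipodal pairs: 6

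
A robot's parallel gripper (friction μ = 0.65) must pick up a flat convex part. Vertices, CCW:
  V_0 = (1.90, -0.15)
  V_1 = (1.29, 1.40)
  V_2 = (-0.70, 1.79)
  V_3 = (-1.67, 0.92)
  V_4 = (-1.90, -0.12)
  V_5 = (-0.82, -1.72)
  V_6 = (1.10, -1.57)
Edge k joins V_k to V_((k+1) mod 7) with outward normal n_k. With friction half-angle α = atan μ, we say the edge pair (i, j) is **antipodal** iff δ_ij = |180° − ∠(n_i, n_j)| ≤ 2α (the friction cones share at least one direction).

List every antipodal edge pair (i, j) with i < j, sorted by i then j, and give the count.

α = atan 0.65 = 33.02°;  2α = 66.05°
n_0 = (+0.9305, +0.3662)
n_1 = (+0.1923, +0.9813)
n_2 = (-0.6677, +0.7444)
n_3 = (-0.9764, +0.2159)
n_4 = (-0.8288, -0.5595)
n_5 = (+0.0779, -0.9970)
n_6 = (+0.8712, -0.4908)
  (0,1): δ = 122.57°  ·
  (0,2): δ = 69.59°  ·
  (0,3): δ = 33.95°  ✓
  (0,4): δ = 12.54°  ✓
  (0,5): δ = 72.99°  ·
  (0,6): δ = 129.12°  ·
  (1,2): δ = 127.02°  ·
  (1,3): δ = 91.38°  ·
  (1,4): δ = 44.89°  ✓
  (1,5): δ = 15.56°  ✓
  (1,6): δ = 71.69°  ·
  (2,3): δ = 144.36°  ·
  (2,4): δ = 97.87°  ·
  (2,5): δ = 37.42°  ✓
  (2,6): δ = 18.71°  ✓
  (3,4): δ = 133.51°  ·
  (3,5): δ = 73.06°  ·
  (3,6): δ = 16.93°  ✓
  (4,5): δ = 119.55°  ·
  (4,6): δ = 63.42°  ✓
  (5,6): δ = 123.86°  ·
antipodal pairs: 8

count = 8; pairs: (0,3), (0,4), (1,4), (1,5), (2,5), (2,6), (3,6), (4,6)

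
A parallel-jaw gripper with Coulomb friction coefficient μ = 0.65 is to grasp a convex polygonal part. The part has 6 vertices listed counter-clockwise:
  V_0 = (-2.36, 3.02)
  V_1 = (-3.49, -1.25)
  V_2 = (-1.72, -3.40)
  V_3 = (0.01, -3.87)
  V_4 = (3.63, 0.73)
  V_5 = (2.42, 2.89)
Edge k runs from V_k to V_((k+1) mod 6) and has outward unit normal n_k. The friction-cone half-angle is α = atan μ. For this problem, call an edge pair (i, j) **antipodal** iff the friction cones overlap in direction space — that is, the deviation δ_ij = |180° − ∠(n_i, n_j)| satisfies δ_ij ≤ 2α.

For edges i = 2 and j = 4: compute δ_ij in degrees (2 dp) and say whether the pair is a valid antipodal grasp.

α = atan 0.65 = 33.02°;  2α = 66.05°
edge 2: e_2 = (+1.73, -0.47);  n_2 = (-0.2622, -0.9650)
edge 4: e_4 = (-1.21, +2.16);  n_4 = (+0.8724, +0.4887)
∠(n_2, n_4) = 134.46°
δ = |180° − 134.46°| = 45.54°
45.54° ≤ 2α = 66.05°  →  valid

δ = 45.54°, valid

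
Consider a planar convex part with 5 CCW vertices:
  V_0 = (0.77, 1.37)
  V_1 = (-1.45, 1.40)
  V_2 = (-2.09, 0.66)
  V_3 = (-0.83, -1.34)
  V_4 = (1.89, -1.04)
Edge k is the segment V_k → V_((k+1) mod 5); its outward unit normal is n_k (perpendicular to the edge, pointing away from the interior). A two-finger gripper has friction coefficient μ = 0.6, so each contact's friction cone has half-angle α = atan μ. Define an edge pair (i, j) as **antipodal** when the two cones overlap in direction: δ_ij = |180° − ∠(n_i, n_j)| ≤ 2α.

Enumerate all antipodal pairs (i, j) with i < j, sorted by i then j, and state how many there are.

count = 4; pairs: (0,2), (0,3), (1,3), (2,4)

α = atan 0.6 = 30.96°;  2α = 61.93°
n_0 = (+0.0135, +0.9999)
n_1 = (-0.7564, +0.6542)
n_2 = (-0.8461, -0.5330)
n_3 = (+0.1096, -0.9940)
n_4 = (+0.9069, +0.4214)
  (0,1): δ = 130.08°  ·
  (0,2): δ = 57.01°  ✓
  (0,3): δ = 7.07°  ✓
  (0,4): δ = 115.70°  ·
  (1,2): δ = 106.93°  ·
  (1,3): δ = 42.85°  ✓
  (1,4): δ = 65.78°  ·
  (2,3): δ = 115.92°  ·
  (2,4): δ = 7.29°  ✓
  (3,4): δ = 71.37°  ·
antipodal pairs: 4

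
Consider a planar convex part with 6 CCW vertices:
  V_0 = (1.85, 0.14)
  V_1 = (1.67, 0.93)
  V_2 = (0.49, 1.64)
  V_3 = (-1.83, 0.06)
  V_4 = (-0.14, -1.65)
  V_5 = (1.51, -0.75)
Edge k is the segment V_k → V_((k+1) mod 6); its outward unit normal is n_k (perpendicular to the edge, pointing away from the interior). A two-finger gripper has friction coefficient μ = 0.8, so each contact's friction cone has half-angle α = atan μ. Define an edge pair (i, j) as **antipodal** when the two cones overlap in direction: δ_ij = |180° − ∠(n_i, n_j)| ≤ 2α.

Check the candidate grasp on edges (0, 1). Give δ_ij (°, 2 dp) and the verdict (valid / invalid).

α = atan 0.8 = 38.66°;  2α = 77.32°
edge 0: e_0 = (-0.18, +0.79);  n_0 = (+0.9750, +0.2222)
edge 1: e_1 = (-1.18, +0.71);  n_1 = (+0.5156, +0.8569)
∠(n_0, n_1) = 46.13°
δ = |180° − 46.13°| = 133.87°
133.87° > 2α = 77.32°  →  invalid

δ = 133.87°, invalid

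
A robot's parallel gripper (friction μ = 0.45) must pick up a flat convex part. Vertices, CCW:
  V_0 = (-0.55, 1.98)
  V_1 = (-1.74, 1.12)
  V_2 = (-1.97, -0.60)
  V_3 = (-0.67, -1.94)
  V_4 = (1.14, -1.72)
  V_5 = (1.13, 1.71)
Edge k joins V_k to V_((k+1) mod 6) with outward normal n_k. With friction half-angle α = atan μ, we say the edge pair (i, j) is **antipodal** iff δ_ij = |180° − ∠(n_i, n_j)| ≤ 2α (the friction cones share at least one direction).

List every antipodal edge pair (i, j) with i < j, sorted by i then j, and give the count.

α = atan 0.45 = 24.23°;  2α = 48.46°
n_0 = (-0.5857, +0.8105)
n_1 = (-0.9912, +0.1325)
n_2 = (-0.7177, -0.6963)
n_3 = (+0.1207, -0.9927)
n_4 = (+1.0000, +0.0029)
n_5 = (+0.1587, +0.9873)
  (0,1): δ = 133.47°  ·
  (0,2): δ = 81.72°  ·
  (0,3): δ = 28.93°  ✓
  (0,4): δ = 54.31°  ·
  (0,5): δ = 135.01°  ·
  (1,2): δ = 128.25°  ·
  (1,3): δ = 75.45°  ·
  (1,4): δ = 7.78°  ✓
  (1,5): δ = 88.49°  ·
  (2,3): δ = 127.20°  ·
  (2,4): δ = 43.96°  ✓
  (2,5): δ = 36.74°  ✓
  (3,4): δ = 96.76°  ·
  (3,5): δ = 16.06°  ✓
  (4,5): δ = 99.30°  ·
antipodal pairs: 5

count = 5; pairs: (0,3), (1,4), (2,4), (2,5), (3,5)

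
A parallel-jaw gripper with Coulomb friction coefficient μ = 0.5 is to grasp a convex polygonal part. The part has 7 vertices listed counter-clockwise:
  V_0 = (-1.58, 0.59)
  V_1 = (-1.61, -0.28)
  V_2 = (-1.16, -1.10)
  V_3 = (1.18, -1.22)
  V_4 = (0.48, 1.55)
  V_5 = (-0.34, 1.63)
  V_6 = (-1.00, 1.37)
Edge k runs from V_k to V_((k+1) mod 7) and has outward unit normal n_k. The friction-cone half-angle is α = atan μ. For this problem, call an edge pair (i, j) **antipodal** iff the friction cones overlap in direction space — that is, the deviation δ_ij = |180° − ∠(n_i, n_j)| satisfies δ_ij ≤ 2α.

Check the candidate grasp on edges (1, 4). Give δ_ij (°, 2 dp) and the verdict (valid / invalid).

α = atan 0.5 = 26.57°;  2α = 53.13°
edge 1: e_1 = (+0.45, -0.82);  n_1 = (-0.8767, -0.4811)
edge 4: e_4 = (-0.82, +0.08);  n_4 = (+0.0971, +0.9953)
∠(n_1, n_4) = 124.33°
δ = |180° − 124.33°| = 55.67°
55.67° > 2α = 53.13°  →  invalid

δ = 55.67°, invalid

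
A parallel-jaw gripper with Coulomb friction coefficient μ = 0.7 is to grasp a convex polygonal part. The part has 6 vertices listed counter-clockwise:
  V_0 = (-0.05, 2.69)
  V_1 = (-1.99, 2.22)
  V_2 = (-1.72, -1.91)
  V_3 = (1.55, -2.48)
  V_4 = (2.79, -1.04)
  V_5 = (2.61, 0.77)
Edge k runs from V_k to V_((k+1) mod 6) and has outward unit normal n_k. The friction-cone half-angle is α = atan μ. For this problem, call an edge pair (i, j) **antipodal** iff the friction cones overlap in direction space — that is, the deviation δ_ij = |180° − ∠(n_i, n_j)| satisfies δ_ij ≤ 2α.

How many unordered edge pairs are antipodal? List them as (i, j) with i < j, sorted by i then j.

count = 6; pairs: (0,2), (0,3), (1,3), (1,4), (1,5), (2,5)

α = atan 0.7 = 34.99°;  2α = 69.98°
n_0 = (-0.2355, +0.9719)
n_1 = (-0.9979, -0.0652)
n_2 = (-0.1717, -0.9851)
n_3 = (+0.7578, -0.6525)
n_4 = (+0.9951, +0.0990)
n_5 = (+0.5853, +0.8108)
  (0,1): δ = 99.88°  ·
  (0,2): δ = 23.51°  ✓
  (0,3): δ = 35.65°  ✓
  (0,4): δ = 82.06°  ·
  (0,5): δ = 130.56°  ·
  (1,2): δ = 103.63°  ·
  (1,3): δ = 44.47°  ✓
  (1,4): δ = 1.94°  ✓
  (1,5): δ = 50.44°  ✓
  (2,3): δ = 120.84°  ·
  (2,4): δ = 74.43°  ·
  (2,5): δ = 25.93°  ✓
  (3,4): δ = 133.59°  ·
  (3,5): δ = 85.09°  ·
  (4,5): δ = 131.50°  ·
antipodal pairs: 6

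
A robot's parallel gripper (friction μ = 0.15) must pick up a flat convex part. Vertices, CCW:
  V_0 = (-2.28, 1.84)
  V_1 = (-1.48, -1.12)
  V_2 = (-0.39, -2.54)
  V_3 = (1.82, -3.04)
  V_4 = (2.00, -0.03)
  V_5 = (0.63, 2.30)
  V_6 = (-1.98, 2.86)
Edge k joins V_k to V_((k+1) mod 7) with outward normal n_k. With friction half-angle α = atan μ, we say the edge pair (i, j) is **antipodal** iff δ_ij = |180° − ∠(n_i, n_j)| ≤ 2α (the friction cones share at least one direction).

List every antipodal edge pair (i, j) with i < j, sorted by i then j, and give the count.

α = atan 0.15 = 8.53°;  2α = 17.06°
n_0 = (-0.9654, -0.2609)
n_1 = (-0.7932, -0.6089)
n_2 = (-0.2207, -0.9753)
n_3 = (+0.9982, -0.0597)
n_4 = (+0.8620, +0.5069)
n_5 = (+0.2098, +0.9777)
n_6 = (-0.9594, +0.2822)
  (0,1): δ = 157.61°  ·
  (0,2): δ = 117.87°  ·
  (0,3): δ = 18.55°  ·
  (0,4): δ = 15.33°  ✓
  (0,5): δ = 62.77°  ·
  (0,6): δ = 148.49°  ·
  (1,2): δ = 140.26°  ·
  (1,3): δ = 40.93°  ·
  (1,4): δ = 7.06°  ✓
  (1,5): δ = 40.38°  ·
  (1,6): δ = 126.10°  ·
  (2,3): δ = 80.67°  ·
  (2,4): δ = 46.80°  ·
  (2,5): δ = 0.64°  ✓
  (2,6): δ = 86.36°  ·
  (3,4): δ = 146.12°  ·
  (3,5): δ = 98.69°  ·
  (3,6): δ = 12.97°  ✓
  (4,5): δ = 132.56°  ·
  (4,6): δ = 46.84°  ·
  (5,6): δ = 94.28°  ·
antipodal pairs: 4

count = 4; pairs: (0,4), (1,4), (2,5), (3,6)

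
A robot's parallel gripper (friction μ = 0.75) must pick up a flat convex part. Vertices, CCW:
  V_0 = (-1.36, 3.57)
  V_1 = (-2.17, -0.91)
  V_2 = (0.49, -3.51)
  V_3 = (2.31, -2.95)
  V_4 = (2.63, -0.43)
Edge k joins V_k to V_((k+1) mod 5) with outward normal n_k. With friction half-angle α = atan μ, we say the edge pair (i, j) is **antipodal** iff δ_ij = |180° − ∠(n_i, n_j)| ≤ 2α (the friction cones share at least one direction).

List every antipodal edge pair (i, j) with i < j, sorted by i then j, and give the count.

α = atan 0.75 = 36.87°;  2α = 73.74°
n_0 = (-0.9840, +0.1779)
n_1 = (-0.6990, -0.7151)
n_2 = (+0.2941, -0.9558)
n_3 = (+0.9920, -0.1260)
n_4 = (+0.7080, +0.7062)
  (0,1): δ = 124.10°  ·
  (0,2): δ = 62.65°  ✓
  (0,3): δ = 3.01°  ✓
  (0,4): δ = 55.18°  ✓
  (1,2): δ = 118.55°  ·
  (1,3): δ = 52.89°  ✓
  (1,4): δ = 0.73°  ✓
  (2,3): δ = 114.34°  ·
  (2,4): δ = 62.17°  ✓
  (3,4): δ = 127.83°  ·
antipodal pairs: 6

count = 6; pairs: (0,2), (0,3), (0,4), (1,3), (1,4), (2,4)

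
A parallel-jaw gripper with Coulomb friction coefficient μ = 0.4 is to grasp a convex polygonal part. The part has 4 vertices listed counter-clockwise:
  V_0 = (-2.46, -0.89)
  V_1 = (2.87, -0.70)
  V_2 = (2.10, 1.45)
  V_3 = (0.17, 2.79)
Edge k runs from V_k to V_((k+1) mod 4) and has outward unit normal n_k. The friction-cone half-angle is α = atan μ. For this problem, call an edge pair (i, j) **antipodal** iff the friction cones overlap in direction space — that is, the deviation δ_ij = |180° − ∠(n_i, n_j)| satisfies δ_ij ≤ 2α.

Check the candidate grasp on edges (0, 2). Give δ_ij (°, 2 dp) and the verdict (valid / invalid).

α = atan 0.4 = 21.80°;  2α = 43.60°
edge 0: e_0 = (+5.33, +0.19);  n_0 = (+0.0356, -0.9994)
edge 2: e_2 = (-1.93, +1.34);  n_2 = (+0.5703, +0.8214)
∠(n_0, n_2) = 143.19°
δ = |180° − 143.19°| = 36.81°
36.81° ≤ 2α = 43.60°  →  valid

δ = 36.81°, valid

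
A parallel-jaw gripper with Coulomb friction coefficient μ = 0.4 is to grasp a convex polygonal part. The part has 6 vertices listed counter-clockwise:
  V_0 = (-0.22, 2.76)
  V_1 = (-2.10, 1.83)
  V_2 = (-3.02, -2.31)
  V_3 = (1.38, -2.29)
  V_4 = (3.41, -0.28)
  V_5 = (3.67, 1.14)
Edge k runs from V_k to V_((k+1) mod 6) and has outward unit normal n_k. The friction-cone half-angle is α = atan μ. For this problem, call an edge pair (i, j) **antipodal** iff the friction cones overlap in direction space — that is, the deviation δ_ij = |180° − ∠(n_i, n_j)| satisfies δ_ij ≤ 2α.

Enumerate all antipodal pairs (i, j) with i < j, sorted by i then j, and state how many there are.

count = 5; pairs: (0,2), (0,3), (1,3), (1,4), (2,5)

α = atan 0.4 = 21.80°;  2α = 43.60°
n_0 = (-0.4434, +0.8963)
n_1 = (-0.9762, +0.2169)
n_2 = (+0.0045, -1.0000)
n_3 = (+0.7036, -0.7106)
n_4 = (+0.9836, -0.1801)
n_5 = (+0.3844, +0.9231)
  (0,1): δ = 128.85°  ·
  (0,2): δ = 26.06°  ✓
  (0,3): δ = 18.40°  ✓
  (0,4): δ = 53.30°  ·
  (0,5): δ = 131.07°  ·
  (1,2): δ = 77.21°  ·
  (1,3): δ = 32.75°  ✓
  (1,4): δ = 2.15°  ✓
  (1,5): δ = 79.92°  ·
  (2,3): δ = 135.54°  ·
  (2,4): δ = 100.64°  ·
  (2,5): δ = 22.87°  ✓
  (3,4): δ = 145.09°  ·
  (3,5): δ = 67.33°  ·
  (4,5): δ = 102.23°  ·
antipodal pairs: 5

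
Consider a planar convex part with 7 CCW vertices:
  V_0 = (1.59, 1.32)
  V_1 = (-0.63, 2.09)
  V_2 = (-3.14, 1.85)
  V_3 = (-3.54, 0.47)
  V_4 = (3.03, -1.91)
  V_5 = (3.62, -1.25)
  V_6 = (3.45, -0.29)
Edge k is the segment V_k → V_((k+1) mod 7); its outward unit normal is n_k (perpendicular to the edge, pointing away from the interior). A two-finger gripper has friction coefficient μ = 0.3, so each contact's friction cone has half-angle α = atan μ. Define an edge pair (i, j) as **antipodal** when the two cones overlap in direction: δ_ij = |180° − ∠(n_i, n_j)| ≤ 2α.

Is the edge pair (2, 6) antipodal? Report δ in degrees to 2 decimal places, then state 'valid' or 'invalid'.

δ = 65.29°, invalid

α = atan 0.3 = 16.70°;  2α = 33.40°
edge 2: e_2 = (-0.40, -1.38);  n_2 = (-0.9605, +0.2784)
edge 6: e_6 = (-1.86, +1.61);  n_6 = (+0.6545, +0.7561)
∠(n_2, n_6) = 114.71°
δ = |180° − 114.71°| = 65.29°
65.29° > 2α = 33.40°  →  invalid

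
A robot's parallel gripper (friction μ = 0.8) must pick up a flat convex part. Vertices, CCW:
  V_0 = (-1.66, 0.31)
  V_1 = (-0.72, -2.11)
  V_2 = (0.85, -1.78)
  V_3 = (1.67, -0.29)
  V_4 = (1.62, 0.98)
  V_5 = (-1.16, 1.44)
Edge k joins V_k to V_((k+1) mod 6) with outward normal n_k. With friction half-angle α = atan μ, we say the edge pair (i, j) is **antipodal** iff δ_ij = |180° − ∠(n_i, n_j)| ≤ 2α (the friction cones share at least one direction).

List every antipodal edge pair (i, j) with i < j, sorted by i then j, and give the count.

count = 8; pairs: (0,2), (0,3), (0,4), (1,4), (1,5), (2,4), (2,5), (3,5)

α = atan 0.8 = 38.66°;  2α = 77.32°
n_0 = (-0.9321, -0.3621)
n_1 = (+0.2057, -0.9786)
n_2 = (+0.8761, -0.4821)
n_3 = (+0.9992, +0.0393)
n_4 = (+0.1632, +0.9866)
n_5 = (-0.9145, +0.4046)
  (0,1): δ = 99.36°  ·
  (0,2): δ = 50.05°  ✓
  (0,3): δ = 18.97°  ✓
  (0,4): δ = 59.38°  ✓
  (0,5): δ = 134.90°  ·
  (1,2): δ = 130.70°  ·
  (1,3): δ = 99.62°  ·
  (1,4): δ = 21.27°  ✓
  (1,5): δ = 54.26°  ✓
  (2,3): δ = 148.92°  ·
  (2,4): δ = 70.57°  ✓
  (2,5): δ = 4.96°  ✓
  (3,4): δ = 101.65°  ·
  (3,5): δ = 26.12°  ✓
  (4,5): δ = 104.47°  ·
antipodal pairs: 8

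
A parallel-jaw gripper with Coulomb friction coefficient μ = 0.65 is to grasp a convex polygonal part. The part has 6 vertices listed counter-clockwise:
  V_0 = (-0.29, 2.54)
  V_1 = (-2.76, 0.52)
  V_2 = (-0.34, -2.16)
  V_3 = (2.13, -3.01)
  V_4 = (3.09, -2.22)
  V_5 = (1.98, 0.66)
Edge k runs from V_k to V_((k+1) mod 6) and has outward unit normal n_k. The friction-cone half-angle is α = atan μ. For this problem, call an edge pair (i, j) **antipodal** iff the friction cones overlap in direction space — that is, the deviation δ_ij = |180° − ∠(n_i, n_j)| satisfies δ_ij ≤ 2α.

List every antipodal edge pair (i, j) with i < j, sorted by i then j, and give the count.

count = 6; pairs: (0,2), (0,3), (1,4), (1,5), (2,4), (2,5)

α = atan 0.65 = 33.02°;  2α = 66.05°
n_0 = (-0.6331, +0.7741)
n_1 = (-0.7422, -0.6702)
n_2 = (-0.3254, -0.9456)
n_3 = (+0.6354, -0.7722)
n_4 = (+0.9331, +0.3596)
n_5 = (+0.6378, +0.7702)
  (0,1): δ = 87.20°  ·
  (0,2): δ = 58.27°  ✓
  (0,3): δ = 0.17°  ✓
  (0,4): δ = 71.80°  ·
  (0,5): δ = 101.09°  ·
  (1,2): δ = 151.07°  ·
  (1,3): δ = 92.63°  ·
  (1,4): δ = 21.00°  ✓
  (1,5): δ = 8.29°  ✓
  (2,3): δ = 121.56°  ·
  (2,4): δ = 49.93°  ✓
  (2,5): δ = 20.64°  ✓
  (3,4): δ = 108.37°  ·
  (3,5): δ = 79.08°  ·
  (4,5): δ = 150.71°  ·
antipodal pairs: 6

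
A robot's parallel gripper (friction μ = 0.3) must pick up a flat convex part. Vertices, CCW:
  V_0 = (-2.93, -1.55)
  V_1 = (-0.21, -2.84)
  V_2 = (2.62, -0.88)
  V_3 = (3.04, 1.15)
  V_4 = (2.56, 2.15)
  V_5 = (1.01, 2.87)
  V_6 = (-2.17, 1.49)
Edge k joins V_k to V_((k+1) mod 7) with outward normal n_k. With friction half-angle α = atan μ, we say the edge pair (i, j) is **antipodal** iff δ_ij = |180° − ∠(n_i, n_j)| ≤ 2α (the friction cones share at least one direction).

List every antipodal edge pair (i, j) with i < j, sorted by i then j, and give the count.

α = atan 0.3 = 16.70°;  2α = 33.40°
n_0 = (-0.4285, -0.9035)
n_1 = (+0.5694, -0.8221)
n_2 = (+0.9793, -0.2026)
n_3 = (+0.9015, +0.4327)
n_4 = (+0.4213, +0.9069)
n_5 = (-0.3981, +0.9173)
n_6 = (-0.9701, +0.2425)
  (0,1): δ = 119.92°  ·
  (0,2): δ = 76.32°  ·
  (0,3): δ = 38.99°  ·
  (0,4): δ = 0.46°  ✓
  (0,5): δ = 48.83°  ·
  (0,6): δ = 101.34°  ·
  (1,2): δ = 136.40°  ·
  (1,3): δ = 99.06°  ·
  (1,4): δ = 59.62°  ·
  (1,5): δ = 11.25°  ✓
  (1,6): δ = 41.26°  ·
  (2,3): δ = 142.67°  ·
  (2,4): δ = 103.23°  ·
  (2,5): δ = 54.85°  ·
  (2,6): δ = 2.35°  ✓
  (3,4): δ = 140.56°  ·
  (3,5): δ = 92.18°  ·
  (3,6): δ = 39.68°  ·
  (4,5): δ = 131.63°  ·
  (4,6): δ = 79.12°  ·
  (5,6): δ = 127.50°  ·
antipodal pairs: 3

count = 3; pairs: (0,4), (1,5), (2,6)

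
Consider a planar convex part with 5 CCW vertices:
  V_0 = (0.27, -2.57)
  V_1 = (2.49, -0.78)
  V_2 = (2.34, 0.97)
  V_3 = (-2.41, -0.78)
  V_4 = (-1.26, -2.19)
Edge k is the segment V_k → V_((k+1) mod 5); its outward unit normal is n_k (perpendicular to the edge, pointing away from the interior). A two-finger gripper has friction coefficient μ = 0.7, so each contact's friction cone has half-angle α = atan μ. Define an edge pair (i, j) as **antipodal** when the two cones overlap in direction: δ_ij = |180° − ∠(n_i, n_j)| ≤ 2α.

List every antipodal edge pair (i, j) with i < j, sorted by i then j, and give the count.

α = atan 0.7 = 34.99°;  2α = 69.98°
n_0 = (+0.6277, -0.7785)
n_1 = (+0.9963, +0.0854)
n_2 = (-0.3457, +0.9383)
n_3 = (-0.7749, -0.6320)
n_4 = (-0.2410, -0.9705)
  (0,1): δ = 123.98°  ·
  (0,2): δ = 18.65°  ✓
  (0,3): δ = 90.32°  ·
  (0,4): δ = 127.17°  ·
  (1,2): δ = 74.67°  ·
  (1,3): δ = 34.30°  ✓
  (1,4): δ = 71.15°  ·
  (2,3): δ = 71.02°  ·
  (2,4): δ = 34.17°  ✓
  (3,4): δ = 143.15°  ·
antipodal pairs: 3

count = 3; pairs: (0,2), (1,3), (2,4)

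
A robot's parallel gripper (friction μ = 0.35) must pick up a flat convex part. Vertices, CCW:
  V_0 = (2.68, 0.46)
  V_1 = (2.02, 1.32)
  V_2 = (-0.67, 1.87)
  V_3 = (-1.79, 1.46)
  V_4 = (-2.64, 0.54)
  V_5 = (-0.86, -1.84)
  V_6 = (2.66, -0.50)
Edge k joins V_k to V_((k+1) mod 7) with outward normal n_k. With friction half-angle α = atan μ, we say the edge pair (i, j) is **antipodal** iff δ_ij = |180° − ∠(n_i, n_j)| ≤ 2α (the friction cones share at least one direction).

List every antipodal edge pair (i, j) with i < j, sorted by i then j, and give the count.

count = 5; pairs: (0,4), (1,5), (2,5), (3,5), (4,6)

α = atan 0.35 = 19.29°;  2α = 38.58°
n_0 = (+0.7933, +0.6088)
n_1 = (+0.2003, +0.9797)
n_2 = (-0.3438, +0.9391)
n_3 = (-0.7345, +0.6786)
n_4 = (-0.8008, -0.5989)
n_5 = (+0.3558, -0.9346)
n_6 = (+0.9998, -0.0208)
  (0,1): δ = 139.06°  ·
  (0,2): δ = 107.40°  ·
  (0,3): δ = 80.24°  ·
  (0,4): δ = 0.71°  ✓
  (0,5): δ = 73.34°  ·
  (0,6): δ = 141.30°  ·
  (1,2): δ = 148.34°  ·
  (1,3): δ = 121.18°  ·
  (1,4): δ = 41.65°  ·
  (1,5): δ = 32.40°  ✓
  (1,6): δ = 100.36°  ·
  (2,3): δ = 152.84°  ·
  (2,4): δ = 73.31°  ·
  (2,5): δ = 0.73°  ✓
  (2,6): δ = 68.70°  ·
  (3,4): δ = 100.47°  ·
  (3,5): δ = 26.42°  ✓
  (3,6): δ = 41.54°  ·
  (4,5): δ = 105.95°  ·
  (4,6): δ = 37.99°  ✓
  (5,6): δ = 112.03°  ·
antipodal pairs: 5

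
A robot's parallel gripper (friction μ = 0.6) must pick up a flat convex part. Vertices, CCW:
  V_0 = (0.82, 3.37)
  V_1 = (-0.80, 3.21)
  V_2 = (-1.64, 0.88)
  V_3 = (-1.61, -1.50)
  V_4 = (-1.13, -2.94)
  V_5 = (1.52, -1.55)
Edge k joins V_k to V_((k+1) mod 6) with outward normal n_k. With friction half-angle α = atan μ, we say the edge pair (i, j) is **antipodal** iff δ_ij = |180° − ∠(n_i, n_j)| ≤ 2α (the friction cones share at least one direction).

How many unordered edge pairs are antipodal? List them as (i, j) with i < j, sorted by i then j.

α = atan 0.6 = 30.96°;  2α = 61.93°
n_0 = (-0.0983, +0.9952)
n_1 = (-0.9407, +0.3391)
n_2 = (-0.9999, -0.0126)
n_3 = (-0.9487, -0.3162)
n_4 = (+0.4645, -0.8856)
n_5 = (+0.9900, +0.1409)
  (0,1): δ = 115.47°  ·
  (0,2): δ = 94.92°  ·
  (0,3): δ = 77.21°  ·
  (0,4): δ = 22.04°  ✓
  (0,5): δ = 92.46°  ·
  (1,2): δ = 159.45°  ·
  (1,3): δ = 141.74°  ·
  (1,4): δ = 42.50°  ✓
  (1,5): δ = 27.92°  ✓
  (2,3): δ = 162.29°  ·
  (2,4): δ = 63.04°  ·
  (2,5): δ = 7.38°  ✓
  (3,4): δ = 80.76°  ·
  (3,5): δ = 10.34°  ✓
  (4,5): δ = 109.58°  ·
antipodal pairs: 5

count = 5; pairs: (0,4), (1,4), (1,5), (2,5), (3,5)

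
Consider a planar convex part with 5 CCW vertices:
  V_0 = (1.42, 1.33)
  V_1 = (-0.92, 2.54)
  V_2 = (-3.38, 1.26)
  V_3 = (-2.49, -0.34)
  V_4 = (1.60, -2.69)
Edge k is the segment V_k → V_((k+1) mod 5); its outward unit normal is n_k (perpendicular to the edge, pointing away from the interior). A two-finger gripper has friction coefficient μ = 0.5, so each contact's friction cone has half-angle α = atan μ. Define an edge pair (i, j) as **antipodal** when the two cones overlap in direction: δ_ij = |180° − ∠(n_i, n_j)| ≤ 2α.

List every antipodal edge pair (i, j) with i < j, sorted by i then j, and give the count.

count = 3; pairs: (0,2), (0,3), (2,4)

α = atan 0.5 = 26.57°;  2α = 53.13°
n_0 = (+0.4593, +0.8883)
n_1 = (-0.4616, +0.8871)
n_2 = (-0.8739, -0.4861)
n_3 = (-0.4982, -0.8671)
n_4 = (+0.9990, +0.0447)
  (0,1): δ = 125.17°  ·
  (0,2): δ = 33.57°  ✓
  (0,3): δ = 2.54°  ✓
  (0,4): δ = 119.91°  ·
  (1,2): δ = 88.40°  ·
  (1,3): δ = 57.37°  ·
  (1,4): δ = 65.07°  ·
  (2,3): δ = 148.97°  ·
  (2,4): δ = 26.52°  ✓
  (3,4): δ = 57.56°  ·
antipodal pairs: 3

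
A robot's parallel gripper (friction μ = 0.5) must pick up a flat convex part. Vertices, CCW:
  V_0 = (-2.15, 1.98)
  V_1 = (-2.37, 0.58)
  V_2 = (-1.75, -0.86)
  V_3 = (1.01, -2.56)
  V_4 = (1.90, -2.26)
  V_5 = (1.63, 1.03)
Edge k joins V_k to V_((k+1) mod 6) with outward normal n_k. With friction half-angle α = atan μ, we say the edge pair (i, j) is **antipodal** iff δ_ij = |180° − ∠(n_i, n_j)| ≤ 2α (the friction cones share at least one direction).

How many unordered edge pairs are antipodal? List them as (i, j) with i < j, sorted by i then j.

count = 5; pairs: (0,4), (1,4), (1,5), (2,5), (3,5)

α = atan 0.5 = 26.57°;  2α = 53.13°
n_0 = (-0.9879, +0.1552)
n_1 = (-0.9185, -0.3955)
n_2 = (-0.5244, -0.8514)
n_3 = (+0.3194, -0.9476)
n_4 = (+0.9966, +0.0818)
n_5 = (+0.2437, +0.9698)
  (0,1): δ = 147.77°  ·
  (0,2): δ = 112.70°  ·
  (0,3): δ = 62.44°  ·
  (0,4): δ = 13.62°  ✓
  (0,5): δ = 84.82°  ·
  (1,2): δ = 144.93°  ·
  (1,3): δ = 94.67°  ·
  (1,4): δ = 18.60°  ✓
  (1,5): δ = 52.60°  ✓
  (2,3): δ = 129.74°  ·
  (2,4): δ = 53.68°  ·
  (2,5): δ = 17.52°  ✓
  (3,4): δ = 103.94°  ·
  (3,5): δ = 32.74°  ✓
  (4,5): δ = 108.80°  ·
antipodal pairs: 5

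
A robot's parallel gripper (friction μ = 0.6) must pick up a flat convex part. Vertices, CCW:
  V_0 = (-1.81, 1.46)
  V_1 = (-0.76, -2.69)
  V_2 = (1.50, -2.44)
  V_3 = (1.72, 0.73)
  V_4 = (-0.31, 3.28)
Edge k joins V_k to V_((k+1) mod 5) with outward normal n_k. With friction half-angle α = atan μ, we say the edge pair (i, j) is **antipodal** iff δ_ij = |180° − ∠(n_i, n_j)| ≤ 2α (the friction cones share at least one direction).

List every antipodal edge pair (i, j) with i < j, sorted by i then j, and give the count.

count = 5; pairs: (0,2), (0,3), (1,3), (1,4), (2,4)

α = atan 0.6 = 30.96°;  2α = 61.93°
n_0 = (-0.9695, -0.2453)
n_1 = (+0.1099, -0.9939)
n_2 = (+0.9976, -0.0692)
n_3 = (+0.7824, +0.6228)
n_4 = (-0.7717, +0.6360)
  (0,1): δ = 97.89°  ·
  (0,2): δ = 18.17°  ✓
  (0,3): δ = 24.32°  ✓
  (0,4): δ = 126.31°  ·
  (1,2): δ = 100.28°  ·
  (1,3): δ = 57.79°  ✓
  (1,4): δ = 44.19°  ✓
  (2,3): δ = 137.51°  ·
  (2,4): δ = 35.52°  ✓
  (3,4): δ = 78.02°  ·
antipodal pairs: 5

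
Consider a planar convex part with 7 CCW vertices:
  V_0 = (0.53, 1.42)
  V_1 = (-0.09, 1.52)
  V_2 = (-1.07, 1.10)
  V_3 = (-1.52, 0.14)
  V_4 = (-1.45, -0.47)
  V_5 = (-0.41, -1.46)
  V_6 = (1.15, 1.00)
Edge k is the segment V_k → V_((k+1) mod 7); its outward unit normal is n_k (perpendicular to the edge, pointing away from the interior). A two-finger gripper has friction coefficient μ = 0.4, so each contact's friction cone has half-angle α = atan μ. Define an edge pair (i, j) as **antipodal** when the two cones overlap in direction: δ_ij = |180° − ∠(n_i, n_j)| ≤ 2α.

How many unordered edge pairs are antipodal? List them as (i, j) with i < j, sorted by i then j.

α = atan 0.4 = 21.80°;  2α = 43.60°
n_0 = (+0.1592, +0.9872)
n_1 = (-0.3939, +0.9191)
n_2 = (-0.9055, +0.4244)
n_3 = (-0.9935, -0.1140)
n_4 = (-0.6895, -0.7243)
n_5 = (+0.8445, -0.5355)
n_6 = (+0.5608, +0.8279)
  (0,1): δ = 147.64°  ·
  (0,2): δ = 105.95°  ·
  (0,3): δ = 74.29°  ·
  (0,4): δ = 34.43°  ✓
  (0,5): δ = 66.78°  ·
  (0,6): δ = 155.05°  ·
  (1,2): δ = 138.31°  ·
  (1,3): δ = 106.65°  ·
  (1,4): δ = 66.79°  ·
  (1,5): δ = 34.42°  ✓
  (1,6): δ = 122.69°  ·
  (2,3): δ = 148.34°  ·
  (2,4): δ = 108.47°  ·
  (2,5): δ = 7.27°  ✓
  (2,6): δ = 81.00°  ·
  (3,4): δ = 140.14°  ·
  (3,5): δ = 38.93°  ✓
  (3,6): δ = 49.34°  ·
  (4,5): δ = 78.79°  ·
  (4,6): δ = 9.47°  ✓
  (5,6): δ = 91.73°  ·
antipodal pairs: 5

count = 5; pairs: (0,4), (1,5), (2,5), (3,5), (4,6)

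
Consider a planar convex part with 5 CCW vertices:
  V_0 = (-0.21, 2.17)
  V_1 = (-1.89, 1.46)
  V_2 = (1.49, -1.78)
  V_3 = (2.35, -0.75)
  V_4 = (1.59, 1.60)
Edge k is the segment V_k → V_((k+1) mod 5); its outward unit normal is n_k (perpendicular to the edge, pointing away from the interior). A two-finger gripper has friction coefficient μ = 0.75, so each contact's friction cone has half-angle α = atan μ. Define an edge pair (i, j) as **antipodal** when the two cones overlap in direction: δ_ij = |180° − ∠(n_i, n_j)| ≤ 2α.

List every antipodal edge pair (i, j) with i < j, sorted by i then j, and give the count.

count = 5; pairs: (0,1), (0,2), (1,3), (1,4), (2,4)

α = atan 0.75 = 36.87°;  2α = 73.74°
n_0 = (-0.3893, +0.9211)
n_1 = (-0.6920, -0.7219)
n_2 = (+0.7676, -0.6409)
n_3 = (+0.9515, +0.3077)
n_4 = (+0.3019, +0.9533)
  (0,1): δ = 66.70°  ✓
  (0,2): δ = 27.23°  ✓
  (0,3): δ = 85.01°  ·
  (0,4): δ = 139.52°  ·
  (1,2): δ = 86.07°  ·
  (1,3): δ = 28.29°  ✓
  (1,4): δ = 26.22°  ✓
  (2,3): δ = 122.22°  ·
  (2,4): δ = 67.71°  ✓
  (3,4): δ = 125.49°  ·
antipodal pairs: 5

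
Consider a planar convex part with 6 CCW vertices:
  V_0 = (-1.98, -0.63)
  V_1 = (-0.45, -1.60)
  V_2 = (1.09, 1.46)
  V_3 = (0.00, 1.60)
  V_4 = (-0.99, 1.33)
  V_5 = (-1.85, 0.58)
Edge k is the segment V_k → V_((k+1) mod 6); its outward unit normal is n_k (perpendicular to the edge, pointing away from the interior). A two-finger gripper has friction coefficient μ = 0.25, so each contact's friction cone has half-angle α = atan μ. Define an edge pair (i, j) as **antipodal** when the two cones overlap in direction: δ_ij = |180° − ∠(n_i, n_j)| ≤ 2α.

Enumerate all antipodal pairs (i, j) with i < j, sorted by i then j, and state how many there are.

α = atan 0.25 = 14.04°;  2α = 28.07°
n_0 = (-0.5354, -0.8446)
n_1 = (+0.8933, -0.4495)
n_2 = (+0.1274, +0.9919)
n_3 = (-0.2631, +0.9648)
n_4 = (-0.6573, +0.7537)
n_5 = (-0.9943, +0.1068)
  (0,1): δ = 84.34°  ·
  (0,2): δ = 25.06°  ✓
  (0,3): δ = 47.63°  ·
  (0,4): δ = 73.47°  ·
  (0,5): δ = 116.24°  ·
  (1,2): δ = 70.60°  ·
  (1,3): δ = 48.03°  ·
  (1,4): δ = 22.19°  ✓
  (1,5): δ = 20.58°  ✓
  (2,3): δ = 157.43°  ·
  (2,4): δ = 131.59°  ·
  (2,5): δ = 88.81°  ·
  (3,4): δ = 154.16°  ·
  (3,5): δ = 111.39°  ·
  (4,5): δ = 137.22°  ·
antipodal pairs: 3

count = 3; pairs: (0,2), (1,4), (1,5)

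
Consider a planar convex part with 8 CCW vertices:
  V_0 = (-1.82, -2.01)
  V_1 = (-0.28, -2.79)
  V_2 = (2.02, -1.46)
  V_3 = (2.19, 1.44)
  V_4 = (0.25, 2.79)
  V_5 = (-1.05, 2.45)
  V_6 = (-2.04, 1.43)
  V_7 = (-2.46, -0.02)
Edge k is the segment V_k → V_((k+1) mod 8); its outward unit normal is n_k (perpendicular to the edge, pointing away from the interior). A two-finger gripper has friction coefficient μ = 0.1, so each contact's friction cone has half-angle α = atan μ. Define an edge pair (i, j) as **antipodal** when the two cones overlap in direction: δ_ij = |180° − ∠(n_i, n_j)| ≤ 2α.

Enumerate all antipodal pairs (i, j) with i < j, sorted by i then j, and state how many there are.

α = atan 0.1 = 5.71°;  2α = 11.42°
n_0 = (-0.4518, -0.8921)
n_1 = (+0.5006, -0.8657)
n_2 = (+0.9983, -0.0585)
n_3 = (+0.5712, +0.8208)
n_4 = (-0.2530, +0.9675)
n_5 = (-0.7176, +0.6965)
n_6 = (-0.9605, +0.2782)
n_7 = (-0.9520, -0.3062)
  (0,1): δ = 123.10°  ·
  (0,2): δ = 66.49°  ·
  (0,3): δ = 7.97°  ✓
  (0,4): δ = 41.52°  ·
  (0,5): δ = 72.72°  ·
  (0,6): δ = 100.71°  ·
  (0,7): δ = 134.69°  ·
  (1,2): δ = 123.39°  ·
  (1,3): δ = 64.87°  ·
  (1,4): δ = 15.38°  ·
  (1,5): δ = 15.82°  ·
  (1,6): δ = 43.81°  ·
  (1,7): δ = 77.79°  ·
  (2,3): δ = 121.48°  ·
  (2,4): δ = 71.99°  ·
  (2,5): δ = 40.79°  ·
  (2,6): δ = 12.80°  ·
  (2,7): δ = 21.18°  ·
  (3,4): δ = 130.51°  ·
  (3,5): δ = 99.31°  ·
  (3,6): δ = 71.32°  ·
  (3,7): δ = 37.34°  ·
  (4,5): δ = 148.80°  ·
  (4,6): δ = 120.81°  ·
  (4,7): δ = 86.83°  ·
  (5,6): δ = 152.01°  ·
  (5,7): δ = 118.03°  ·
  (6,7): δ = 146.02°  ·
antipodal pairs: 1

count = 1; pairs: (0,3)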